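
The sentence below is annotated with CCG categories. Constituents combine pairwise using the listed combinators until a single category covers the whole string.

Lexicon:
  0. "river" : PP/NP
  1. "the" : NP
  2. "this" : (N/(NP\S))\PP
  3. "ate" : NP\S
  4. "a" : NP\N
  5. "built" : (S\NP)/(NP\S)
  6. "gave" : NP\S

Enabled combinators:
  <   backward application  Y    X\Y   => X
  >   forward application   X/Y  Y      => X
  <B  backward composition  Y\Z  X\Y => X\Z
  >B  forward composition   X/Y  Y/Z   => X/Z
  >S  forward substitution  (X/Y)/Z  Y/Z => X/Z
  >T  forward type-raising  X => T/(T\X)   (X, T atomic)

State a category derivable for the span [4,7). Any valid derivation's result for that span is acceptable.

S\N

[0,7] S   <
  [0,4] N   >
    [0,3] N/(NP\S)   <
      [0,2] PP   >
        [0,1] "river" : PP/NP
        [1,2] "the" : NP
      [2,3] "this" : (N/(NP\S))\PP
    [3,4] "ate" : NP\S
  [4,7] S\N   <B
    [4,5] "a" : NP\N
    [5,7] S\NP   >
      [5,6] "built" : (S\NP)/(NP\S)
      [6,7] "gave" : NP\S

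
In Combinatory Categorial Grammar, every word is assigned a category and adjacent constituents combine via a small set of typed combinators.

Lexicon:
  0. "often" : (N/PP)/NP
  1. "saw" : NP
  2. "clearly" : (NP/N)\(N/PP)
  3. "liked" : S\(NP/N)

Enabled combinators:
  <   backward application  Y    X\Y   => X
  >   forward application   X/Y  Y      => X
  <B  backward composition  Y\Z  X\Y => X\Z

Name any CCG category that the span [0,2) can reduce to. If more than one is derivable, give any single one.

N/PP

[0,4] S   <
  [0,3] NP/N   <
    [0,2] N/PP   >
      [0,1] "often" : (N/PP)/NP
      [1,2] "saw" : NP
    [2,3] "clearly" : (NP/N)\(N/PP)
  [3,4] "liked" : S\(NP/N)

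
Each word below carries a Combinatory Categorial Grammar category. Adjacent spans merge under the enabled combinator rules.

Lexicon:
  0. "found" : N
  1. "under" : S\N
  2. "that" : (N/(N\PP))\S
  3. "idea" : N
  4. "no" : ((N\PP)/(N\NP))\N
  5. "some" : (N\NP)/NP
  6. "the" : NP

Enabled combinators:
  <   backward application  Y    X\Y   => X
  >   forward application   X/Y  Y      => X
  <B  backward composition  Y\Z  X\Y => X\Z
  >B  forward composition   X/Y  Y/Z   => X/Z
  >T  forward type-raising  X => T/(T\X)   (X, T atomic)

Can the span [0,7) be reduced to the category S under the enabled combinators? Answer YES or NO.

N S\N (N/(N\PP))\S N ((N\PP)/(N\NP))\N (N\NP)/NP NP
CKY chart[0,7] = {N, N/(NP\NP), N/(N\N), NP/(NP\N), PP/(PP\N), S/(S\N)}; S ∉ chart

NO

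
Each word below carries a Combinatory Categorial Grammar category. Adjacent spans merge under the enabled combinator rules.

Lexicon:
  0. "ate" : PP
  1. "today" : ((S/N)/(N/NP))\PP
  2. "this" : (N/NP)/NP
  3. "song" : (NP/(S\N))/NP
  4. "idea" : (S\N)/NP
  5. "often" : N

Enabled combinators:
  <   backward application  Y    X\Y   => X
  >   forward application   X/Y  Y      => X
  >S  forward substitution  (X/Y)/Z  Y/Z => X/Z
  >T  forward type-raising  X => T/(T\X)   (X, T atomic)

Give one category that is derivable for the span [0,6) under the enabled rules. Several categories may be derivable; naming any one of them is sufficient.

[0,6] S   >
  [0,5] S/N   >
    [0,2] (S/N)/(N/NP)   <
      [0,1] "ate" : PP
      [1,2] "today" : ((S/N)/(N/NP))\PP
    [2,5] N/NP   >S
      [2,3] "this" : (N/NP)/NP
      [3,5] NP/NP   >S
        [3,4] "song" : (NP/(S\N))/NP
        [4,5] "idea" : (S\N)/NP
  [5,6] "often" : N

S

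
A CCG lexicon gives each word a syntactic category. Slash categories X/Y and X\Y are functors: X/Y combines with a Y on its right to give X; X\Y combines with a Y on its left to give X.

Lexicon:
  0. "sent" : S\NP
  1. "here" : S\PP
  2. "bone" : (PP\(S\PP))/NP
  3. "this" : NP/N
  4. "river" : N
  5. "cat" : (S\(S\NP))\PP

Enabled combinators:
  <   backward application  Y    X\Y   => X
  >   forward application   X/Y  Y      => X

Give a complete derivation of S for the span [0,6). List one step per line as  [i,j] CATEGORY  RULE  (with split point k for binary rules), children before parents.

[0,1] S\NP  lex  "sent"
[1,2] S\PP  lex  "here"
[2,3] (PP\(S\PP))/NP  lex  "bone"
[3,4] NP/N  lex  "this"
[4,5] N  lex  "river"
[3,5] NP  >  k=4
[2,5] PP\(S\PP)  >  k=3
[1,5] PP  <  k=2
[5,6] (S\(S\NP))\PP  lex  "cat"
[1,6] S\(S\NP)  <  k=5
[0,6] S  <  k=1

[0,6] S   <
  [0,1] "sent" : S\NP
  [1,6] S\(S\NP)   <
    [1,5] PP   <
      [1,2] "here" : S\PP
      [2,5] PP\(S\PP)   >
        [2,3] "bone" : (PP\(S\PP))/NP
        [3,5] NP   >
          [3,4] "this" : NP/N
          [4,5] "river" : N
    [5,6] "cat" : (S\(S\NP))\PP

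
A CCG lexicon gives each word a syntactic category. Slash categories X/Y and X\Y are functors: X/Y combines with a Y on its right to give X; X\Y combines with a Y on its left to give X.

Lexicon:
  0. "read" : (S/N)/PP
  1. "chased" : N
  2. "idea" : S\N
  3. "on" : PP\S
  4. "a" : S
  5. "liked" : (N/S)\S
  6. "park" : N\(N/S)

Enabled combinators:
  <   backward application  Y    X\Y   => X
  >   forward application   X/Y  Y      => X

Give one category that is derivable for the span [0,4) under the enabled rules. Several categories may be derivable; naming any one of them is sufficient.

[0,7] S   >
  [0,4] S/N   >
    [0,1] "read" : (S/N)/PP
    [1,4] PP   <
      [1,3] S   <
        [1,2] "chased" : N
        [2,3] "idea" : S\N
      [3,4] "on" : PP\S
  [4,7] N   <
    [4,6] N/S   <
      [4,5] "a" : S
      [5,6] "liked" : (N/S)\S
    [6,7] "park" : N\(N/S)

S/N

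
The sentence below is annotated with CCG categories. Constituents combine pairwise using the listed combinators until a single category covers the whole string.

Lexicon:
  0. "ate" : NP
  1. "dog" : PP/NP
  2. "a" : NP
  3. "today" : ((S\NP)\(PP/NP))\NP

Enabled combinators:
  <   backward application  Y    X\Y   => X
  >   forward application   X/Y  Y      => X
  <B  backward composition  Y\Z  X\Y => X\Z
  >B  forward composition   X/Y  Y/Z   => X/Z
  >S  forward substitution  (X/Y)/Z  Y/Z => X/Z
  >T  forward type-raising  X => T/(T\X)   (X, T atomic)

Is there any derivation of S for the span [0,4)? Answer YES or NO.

[0,4] S   >
  [0,1] S/(S\NP)   >T
    [0,1] "ate" : NP
  [1,4] S\NP   <
    [1,2] "dog" : PP/NP
    [2,4] (S\NP)\(PP/NP)   <
      [2,3] "a" : NP
      [3,4] "today" : ((S\NP)\(PP/NP))\NP

YES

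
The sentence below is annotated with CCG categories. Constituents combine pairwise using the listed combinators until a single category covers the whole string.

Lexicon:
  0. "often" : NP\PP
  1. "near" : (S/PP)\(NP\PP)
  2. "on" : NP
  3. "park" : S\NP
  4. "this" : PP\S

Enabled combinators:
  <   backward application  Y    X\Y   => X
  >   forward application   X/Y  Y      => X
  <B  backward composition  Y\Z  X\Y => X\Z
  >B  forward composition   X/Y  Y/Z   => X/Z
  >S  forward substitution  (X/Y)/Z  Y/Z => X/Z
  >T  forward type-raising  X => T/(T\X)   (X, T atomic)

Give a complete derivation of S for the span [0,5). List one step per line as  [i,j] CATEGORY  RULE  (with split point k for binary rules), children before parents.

[0,1] NP\PP  lex  "often"
[1,2] (S/PP)\(NP\PP)  lex  "near"
[0,2] S/PP  <  k=1
[2,3] NP  lex  "on"
[3,4] S\NP  lex  "park"
[4,5] PP\S  lex  "this"
[3,5] PP\NP  <B  k=4
[2,5] PP  <  k=3
[0,5] S  >  k=2

[0,5] S   >
  [0,2] S/PP   <
    [0,1] "often" : NP\PP
    [1,2] "near" : (S/PP)\(NP\PP)
  [2,5] PP   <
    [2,3] "on" : NP
    [3,5] PP\NP   <B
      [3,4] "park" : S\NP
      [4,5] "this" : PP\S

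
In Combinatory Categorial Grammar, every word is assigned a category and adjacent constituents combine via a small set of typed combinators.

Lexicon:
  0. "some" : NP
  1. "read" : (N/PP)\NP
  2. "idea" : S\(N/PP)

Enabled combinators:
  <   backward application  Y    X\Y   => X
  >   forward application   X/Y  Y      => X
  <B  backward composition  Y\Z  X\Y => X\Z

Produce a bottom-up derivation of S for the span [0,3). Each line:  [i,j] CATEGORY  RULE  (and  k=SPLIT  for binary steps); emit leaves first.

[0,1] NP  lex  "some"
[1,2] (N/PP)\NP  lex  "read"
[0,2] N/PP  <  k=1
[2,3] S\(N/PP)  lex  "idea"
[0,3] S  <  k=2

[0,3] S   <
  [0,2] N/PP   <
    [0,1] "some" : NP
    [1,2] "read" : (N/PP)\NP
  [2,3] "idea" : S\(N/PP)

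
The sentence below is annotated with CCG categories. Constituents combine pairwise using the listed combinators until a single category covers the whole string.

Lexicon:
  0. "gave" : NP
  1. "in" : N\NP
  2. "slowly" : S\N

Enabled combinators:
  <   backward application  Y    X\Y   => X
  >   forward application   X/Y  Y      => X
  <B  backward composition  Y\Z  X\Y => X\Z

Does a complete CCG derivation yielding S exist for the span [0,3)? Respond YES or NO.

[0,3] S   <
  [0,2] N   <
    [0,1] "gave" : NP
    [1,2] "in" : N\NP
  [2,3] "slowly" : S\N

YES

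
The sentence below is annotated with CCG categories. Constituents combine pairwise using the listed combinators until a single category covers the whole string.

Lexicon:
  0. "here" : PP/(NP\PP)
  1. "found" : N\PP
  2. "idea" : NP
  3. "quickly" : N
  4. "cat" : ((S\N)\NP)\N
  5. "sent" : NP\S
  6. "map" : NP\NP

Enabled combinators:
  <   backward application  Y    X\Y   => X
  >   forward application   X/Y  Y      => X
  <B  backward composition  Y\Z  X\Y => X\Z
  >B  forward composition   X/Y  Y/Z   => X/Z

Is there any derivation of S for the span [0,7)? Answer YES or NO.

NO

PP/(NP\PP) N\PP NP N ((S\N)\NP)\N NP\S NP\NP
CKY chart[0,7] = {PP}; S ∉ chart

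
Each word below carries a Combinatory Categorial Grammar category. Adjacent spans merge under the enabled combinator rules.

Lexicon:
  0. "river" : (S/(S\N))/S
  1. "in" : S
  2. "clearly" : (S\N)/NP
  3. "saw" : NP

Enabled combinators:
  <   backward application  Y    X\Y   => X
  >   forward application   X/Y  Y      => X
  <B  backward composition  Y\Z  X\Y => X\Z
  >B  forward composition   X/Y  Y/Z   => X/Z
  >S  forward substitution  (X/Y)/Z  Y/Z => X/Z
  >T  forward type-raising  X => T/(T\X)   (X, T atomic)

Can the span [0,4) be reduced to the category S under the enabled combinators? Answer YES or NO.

[0,4] S   >
  [0,2] S/(S\N)   >
    [0,1] "river" : (S/(S\N))/S
    [1,2] "in" : S
  [2,4] S\N   >
    [2,3] "clearly" : (S\N)/NP
    [3,4] "saw" : NP

YES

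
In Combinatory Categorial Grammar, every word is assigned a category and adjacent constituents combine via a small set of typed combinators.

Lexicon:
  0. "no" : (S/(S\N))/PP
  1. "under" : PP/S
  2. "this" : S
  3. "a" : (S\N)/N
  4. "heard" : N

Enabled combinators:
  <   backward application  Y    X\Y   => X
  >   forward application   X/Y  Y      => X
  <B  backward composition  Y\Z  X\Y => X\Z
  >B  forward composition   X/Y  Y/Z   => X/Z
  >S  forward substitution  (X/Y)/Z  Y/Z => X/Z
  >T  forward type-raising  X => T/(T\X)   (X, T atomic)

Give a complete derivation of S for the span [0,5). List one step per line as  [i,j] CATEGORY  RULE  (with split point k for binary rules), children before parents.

[0,5] S   >
  [0,3] S/(S\N)   >
    [0,1] "no" : (S/(S\N))/PP
    [1,3] PP   >
      [1,2] "under" : PP/S
      [2,3] "this" : S
  [3,5] S\N   >
    [3,4] "a" : (S\N)/N
    [4,5] "heard" : N

[0,1] (S/(S\N))/PP  lex  "no"
[1,2] PP/S  lex  "under"
[2,3] S  lex  "this"
[1,3] PP  >  k=2
[0,3] S/(S\N)  >  k=1
[3,4] (S\N)/N  lex  "a"
[4,5] N  lex  "heard"
[3,5] S\N  >  k=4
[0,5] S  >  k=3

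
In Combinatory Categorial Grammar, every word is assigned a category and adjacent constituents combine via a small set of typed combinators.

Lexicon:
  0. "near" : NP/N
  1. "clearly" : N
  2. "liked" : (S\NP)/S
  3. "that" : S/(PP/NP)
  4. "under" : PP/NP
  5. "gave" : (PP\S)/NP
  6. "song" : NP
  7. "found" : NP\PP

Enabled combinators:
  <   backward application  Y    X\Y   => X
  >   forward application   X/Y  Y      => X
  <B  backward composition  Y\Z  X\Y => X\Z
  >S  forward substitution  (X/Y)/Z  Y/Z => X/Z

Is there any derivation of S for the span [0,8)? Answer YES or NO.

NP/N N (S\NP)/S S/(PP/NP) PP/NP (PP\S)/NP NP NP\PP
CKY chart[0,8] = {NP}; S ∉ chart

NO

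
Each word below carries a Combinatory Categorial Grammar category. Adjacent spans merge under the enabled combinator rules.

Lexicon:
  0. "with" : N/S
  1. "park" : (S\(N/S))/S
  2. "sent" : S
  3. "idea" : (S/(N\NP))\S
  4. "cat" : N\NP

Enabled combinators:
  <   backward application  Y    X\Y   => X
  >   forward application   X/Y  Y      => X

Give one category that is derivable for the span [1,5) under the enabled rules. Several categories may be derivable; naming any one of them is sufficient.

S\(N/S)

[0,5] S   <
  [0,1] "with" : N/S
  [1,5] S\(N/S)   >
    [1,2] "park" : (S\(N/S))/S
    [2,5] S   >
      [2,4] S/(N\NP)   <
        [2,3] "sent" : S
        [3,4] "idea" : (S/(N\NP))\S
      [4,5] "cat" : N\NP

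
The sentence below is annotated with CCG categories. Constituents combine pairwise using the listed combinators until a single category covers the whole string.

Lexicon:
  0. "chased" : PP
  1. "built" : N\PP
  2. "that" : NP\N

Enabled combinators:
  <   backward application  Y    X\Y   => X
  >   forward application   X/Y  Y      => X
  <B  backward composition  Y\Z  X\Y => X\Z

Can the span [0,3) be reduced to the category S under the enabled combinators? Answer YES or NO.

NO

PP N\PP NP\N
CKY chart[0,3] = {NP}; S ∉ chart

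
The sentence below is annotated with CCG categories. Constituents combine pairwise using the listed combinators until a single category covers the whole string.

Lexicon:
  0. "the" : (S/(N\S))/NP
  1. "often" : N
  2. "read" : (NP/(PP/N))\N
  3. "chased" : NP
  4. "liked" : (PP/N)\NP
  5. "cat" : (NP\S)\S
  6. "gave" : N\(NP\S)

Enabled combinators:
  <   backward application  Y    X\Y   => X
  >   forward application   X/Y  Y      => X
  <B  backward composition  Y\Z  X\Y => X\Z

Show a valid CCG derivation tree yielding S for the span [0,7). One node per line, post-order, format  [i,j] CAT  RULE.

[0,7] S   >
  [0,5] S/(N\S)   >
    [0,1] "the" : (S/(N\S))/NP
    [1,5] NP   >
      [1,3] NP/(PP/N)   <
        [1,2] "often" : N
        [2,3] "read" : (NP/(PP/N))\N
      [3,5] PP/N   <
        [3,4] "chased" : NP
        [4,5] "liked" : (PP/N)\NP
  [5,7] N\S   <B
    [5,6] "cat" : (NP\S)\S
    [6,7] "gave" : N\(NP\S)

[0,1] (S/(N\S))/NP  lex  "the"
[1,2] N  lex  "often"
[2,3] (NP/(PP/N))\N  lex  "read"
[1,3] NP/(PP/N)  <  k=2
[3,4] NP  lex  "chased"
[4,5] (PP/N)\NP  lex  "liked"
[3,5] PP/N  <  k=4
[1,5] NP  >  k=3
[0,5] S/(N\S)  >  k=1
[5,6] (NP\S)\S  lex  "cat"
[6,7] N\(NP\S)  lex  "gave"
[5,7] N\S  <B  k=6
[0,7] S  >  k=5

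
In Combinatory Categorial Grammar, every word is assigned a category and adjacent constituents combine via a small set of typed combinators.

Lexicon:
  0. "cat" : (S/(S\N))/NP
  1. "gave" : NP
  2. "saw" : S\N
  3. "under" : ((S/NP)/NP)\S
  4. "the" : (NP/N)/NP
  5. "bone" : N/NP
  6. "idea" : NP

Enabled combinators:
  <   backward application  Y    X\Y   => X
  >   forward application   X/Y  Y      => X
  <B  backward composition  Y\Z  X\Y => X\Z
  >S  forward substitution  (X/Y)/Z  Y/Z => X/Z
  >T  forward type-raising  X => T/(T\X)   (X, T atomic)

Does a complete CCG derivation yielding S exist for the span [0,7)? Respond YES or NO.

[0,7] S   >
  [0,6] S/NP   >S
    [0,4] (S/NP)/NP   <
      [0,3] S   >
        [0,2] S/(S\N)   >
          [0,1] "cat" : (S/(S\N))/NP
          [1,2] "gave" : NP
        [2,3] "saw" : S\N
      [3,4] "under" : ((S/NP)/NP)\S
    [4,6] NP/NP   >S
      [4,5] "the" : (NP/N)/NP
      [5,6] "bone" : N/NP
  [6,7] "idea" : NP

YES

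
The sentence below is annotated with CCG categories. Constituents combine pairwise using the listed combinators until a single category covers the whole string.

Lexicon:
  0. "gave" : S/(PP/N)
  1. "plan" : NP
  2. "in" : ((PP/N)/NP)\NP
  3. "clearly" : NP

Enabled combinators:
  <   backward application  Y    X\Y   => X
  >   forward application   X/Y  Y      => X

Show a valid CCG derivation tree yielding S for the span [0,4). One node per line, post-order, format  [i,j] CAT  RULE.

[0,4] S   >
  [0,1] "gave" : S/(PP/N)
  [1,4] PP/N   >
    [1,3] (PP/N)/NP   <
      [1,2] "plan" : NP
      [2,3] "in" : ((PP/N)/NP)\NP
    [3,4] "clearly" : NP

[0,1] S/(PP/N)  lex  "gave"
[1,2] NP  lex  "plan"
[2,3] ((PP/N)/NP)\NP  lex  "in"
[1,3] (PP/N)/NP  <  k=2
[3,4] NP  lex  "clearly"
[1,4] PP/N  >  k=3
[0,4] S  >  k=1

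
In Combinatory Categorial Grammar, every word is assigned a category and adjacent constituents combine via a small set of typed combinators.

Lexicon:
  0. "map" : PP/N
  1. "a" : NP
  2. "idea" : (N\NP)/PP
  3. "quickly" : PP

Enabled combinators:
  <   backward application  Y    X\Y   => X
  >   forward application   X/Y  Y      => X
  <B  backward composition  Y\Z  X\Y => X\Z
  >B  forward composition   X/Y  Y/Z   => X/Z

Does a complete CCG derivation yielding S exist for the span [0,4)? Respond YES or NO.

PP/N NP (N\NP)/PP PP
CKY chart[0,4] = {PP}; S ∉ chart

NO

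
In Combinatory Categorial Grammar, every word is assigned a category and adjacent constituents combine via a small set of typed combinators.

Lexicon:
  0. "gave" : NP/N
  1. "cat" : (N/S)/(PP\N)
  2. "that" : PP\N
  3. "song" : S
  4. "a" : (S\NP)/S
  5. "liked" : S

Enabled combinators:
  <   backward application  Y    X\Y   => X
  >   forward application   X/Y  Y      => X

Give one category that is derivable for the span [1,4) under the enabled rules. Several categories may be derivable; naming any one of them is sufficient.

[0,6] S   <
  [0,4] NP   >
    [0,1] "gave" : NP/N
    [1,4] N   >
      [1,3] N/S   >
        [1,2] "cat" : (N/S)/(PP\N)
        [2,3] "that" : PP\N
      [3,4] "song" : S
  [4,6] S\NP   >
    [4,5] "a" : (S\NP)/S
    [5,6] "liked" : S

N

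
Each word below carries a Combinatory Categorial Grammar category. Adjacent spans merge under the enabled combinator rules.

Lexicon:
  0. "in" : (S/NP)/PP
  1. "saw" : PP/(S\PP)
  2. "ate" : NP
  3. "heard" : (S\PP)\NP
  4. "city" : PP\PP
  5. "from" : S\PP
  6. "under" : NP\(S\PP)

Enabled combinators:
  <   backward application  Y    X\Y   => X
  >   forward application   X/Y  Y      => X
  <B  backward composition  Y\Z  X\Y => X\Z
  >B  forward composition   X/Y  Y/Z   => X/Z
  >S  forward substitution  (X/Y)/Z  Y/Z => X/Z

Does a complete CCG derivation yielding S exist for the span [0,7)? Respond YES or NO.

YES

[0,7] S   >
  [0,4] S/NP   >
    [0,1] "in" : (S/NP)/PP
    [1,4] PP   >
      [1,2] "saw" : PP/(S\PP)
      [2,4] S\PP   <
        [2,3] "ate" : NP
        [3,4] "heard" : (S\PP)\NP
  [4,7] NP   <
    [4,6] S\PP   <B
      [4,5] "city" : PP\PP
      [5,6] "from" : S\PP
    [6,7] "under" : NP\(S\PP)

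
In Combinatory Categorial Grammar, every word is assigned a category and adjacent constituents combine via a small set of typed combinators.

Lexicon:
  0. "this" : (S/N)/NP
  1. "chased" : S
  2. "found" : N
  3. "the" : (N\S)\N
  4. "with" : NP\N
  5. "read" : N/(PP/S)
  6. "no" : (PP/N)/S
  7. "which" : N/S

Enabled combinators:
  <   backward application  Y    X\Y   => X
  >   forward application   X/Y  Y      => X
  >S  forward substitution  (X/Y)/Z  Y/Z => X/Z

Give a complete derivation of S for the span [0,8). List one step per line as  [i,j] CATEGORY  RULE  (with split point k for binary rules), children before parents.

[0,8] S   >
  [0,5] S/N   >
    [0,1] "this" : (S/N)/NP
    [1,5] NP   <
      [1,4] N   <
        [1,2] "chased" : S
        [2,4] N\S   <
          [2,3] "found" : N
          [3,4] "the" : (N\S)\N
      [4,5] "with" : NP\N
  [5,8] N   >
    [5,6] "read" : N/(PP/S)
    [6,8] PP/S   >S
      [6,7] "no" : (PP/N)/S
      [7,8] "which" : N/S

[0,1] (S/N)/NP  lex  "this"
[1,2] S  lex  "chased"
[2,3] N  lex  "found"
[3,4] (N\S)\N  lex  "the"
[2,4] N\S  <  k=3
[1,4] N  <  k=2
[4,5] NP\N  lex  "with"
[1,5] NP  <  k=4
[0,5] S/N  >  k=1
[5,6] N/(PP/S)  lex  "read"
[6,7] (PP/N)/S  lex  "no"
[7,8] N/S  lex  "which"
[6,8] PP/S  >S  k=7
[5,8] N  >  k=6
[0,8] S  >  k=5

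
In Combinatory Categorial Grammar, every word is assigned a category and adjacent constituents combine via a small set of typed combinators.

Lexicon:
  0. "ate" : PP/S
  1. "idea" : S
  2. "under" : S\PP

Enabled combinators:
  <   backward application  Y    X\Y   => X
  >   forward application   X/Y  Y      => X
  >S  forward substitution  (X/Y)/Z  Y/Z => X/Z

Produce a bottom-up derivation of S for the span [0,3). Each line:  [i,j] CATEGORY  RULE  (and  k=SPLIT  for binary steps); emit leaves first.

[0,1] PP/S  lex  "ate"
[1,2] S  lex  "idea"
[0,2] PP  >  k=1
[2,3] S\PP  lex  "under"
[0,3] S  <  k=2

[0,3] S   <
  [0,2] PP   >
    [0,1] "ate" : PP/S
    [1,2] "idea" : S
  [2,3] "under" : S\PP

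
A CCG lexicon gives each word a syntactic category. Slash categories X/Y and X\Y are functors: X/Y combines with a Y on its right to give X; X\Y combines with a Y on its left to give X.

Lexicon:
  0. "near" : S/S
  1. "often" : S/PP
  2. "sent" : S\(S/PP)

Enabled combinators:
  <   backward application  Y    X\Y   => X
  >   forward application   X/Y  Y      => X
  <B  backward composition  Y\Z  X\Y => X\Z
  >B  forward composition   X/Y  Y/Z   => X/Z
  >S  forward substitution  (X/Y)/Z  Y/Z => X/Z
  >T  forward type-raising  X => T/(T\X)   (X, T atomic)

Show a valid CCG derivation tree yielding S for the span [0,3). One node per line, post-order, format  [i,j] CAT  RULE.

[0,3] S   <
  [0,2] S/PP   >B
    [0,1] "near" : S/S
    [1,2] "often" : S/PP
  [2,3] "sent" : S\(S/PP)

[0,1] S/S  lex  "near"
[1,2] S/PP  lex  "often"
[0,2] S/PP  >B  k=1
[2,3] S\(S/PP)  lex  "sent"
[0,3] S  <  k=2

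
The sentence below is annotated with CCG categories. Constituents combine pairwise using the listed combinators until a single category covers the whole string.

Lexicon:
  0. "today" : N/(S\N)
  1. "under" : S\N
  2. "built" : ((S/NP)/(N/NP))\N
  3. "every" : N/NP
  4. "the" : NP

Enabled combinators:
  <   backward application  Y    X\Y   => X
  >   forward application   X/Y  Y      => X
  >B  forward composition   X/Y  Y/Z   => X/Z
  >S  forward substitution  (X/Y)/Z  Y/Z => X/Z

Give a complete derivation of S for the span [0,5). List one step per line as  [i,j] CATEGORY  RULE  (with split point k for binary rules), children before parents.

[0,5] S   >
  [0,4] S/NP   >
    [0,3] (S/NP)/(N/NP)   <
      [0,2] N   >
        [0,1] "today" : N/(S\N)
        [1,2] "under" : S\N
      [2,3] "built" : ((S/NP)/(N/NP))\N
    [3,4] "every" : N/NP
  [4,5] "the" : NP

[0,1] N/(S\N)  lex  "today"
[1,2] S\N  lex  "under"
[0,2] N  >  k=1
[2,3] ((S/NP)/(N/NP))\N  lex  "built"
[0,3] (S/NP)/(N/NP)  <  k=2
[3,4] N/NP  lex  "every"
[0,4] S/NP  >  k=3
[4,5] NP  lex  "the"
[0,5] S  >  k=4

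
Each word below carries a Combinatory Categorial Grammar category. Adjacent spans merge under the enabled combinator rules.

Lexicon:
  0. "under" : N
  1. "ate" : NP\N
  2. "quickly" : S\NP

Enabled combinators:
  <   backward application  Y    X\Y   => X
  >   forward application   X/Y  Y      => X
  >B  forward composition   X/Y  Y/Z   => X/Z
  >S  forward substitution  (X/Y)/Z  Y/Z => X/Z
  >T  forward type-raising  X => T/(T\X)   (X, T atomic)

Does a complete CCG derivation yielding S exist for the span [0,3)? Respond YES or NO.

[0,3] S   <
  [0,2] NP   >
    [0,1] NP/(NP\N)   >T
      [0,1] "under" : N
    [1,2] "ate" : NP\N
  [2,3] "quickly" : S\NP

YES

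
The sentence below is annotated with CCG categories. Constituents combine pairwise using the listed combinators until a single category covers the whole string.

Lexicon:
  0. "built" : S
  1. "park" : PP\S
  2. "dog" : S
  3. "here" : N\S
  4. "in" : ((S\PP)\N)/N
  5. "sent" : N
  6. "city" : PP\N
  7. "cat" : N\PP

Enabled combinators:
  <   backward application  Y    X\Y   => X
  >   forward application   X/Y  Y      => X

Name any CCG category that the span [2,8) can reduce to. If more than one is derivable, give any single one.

S\PP

[0,8] S   <
  [0,2] PP   <
    [0,1] "built" : S
    [1,2] "park" : PP\S
  [2,8] S\PP   <
    [2,4] N   <
      [2,3] "dog" : S
      [3,4] "here" : N\S
    [4,8] (S\PP)\N   >
      [4,5] "in" : ((S\PP)\N)/N
      [5,8] N   <
        [5,7] PP   <
          [5,6] "sent" : N
          [6,7] "city" : PP\N
        [7,8] "cat" : N\PP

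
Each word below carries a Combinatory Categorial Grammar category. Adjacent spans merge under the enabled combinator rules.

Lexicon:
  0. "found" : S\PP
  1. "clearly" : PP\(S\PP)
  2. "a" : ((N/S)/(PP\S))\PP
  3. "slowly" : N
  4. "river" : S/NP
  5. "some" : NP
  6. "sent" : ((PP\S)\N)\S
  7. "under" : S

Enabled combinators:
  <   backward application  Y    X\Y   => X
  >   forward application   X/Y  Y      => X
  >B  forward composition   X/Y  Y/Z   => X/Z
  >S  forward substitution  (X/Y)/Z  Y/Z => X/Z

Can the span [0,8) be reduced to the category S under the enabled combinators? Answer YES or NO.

S\PP PP\(S\PP) ((N/S)/(PP\S))\PP N S/NP NP ((PP\S)\N)\S S
CKY chart[0,8] = {N}; S ∉ chart

NO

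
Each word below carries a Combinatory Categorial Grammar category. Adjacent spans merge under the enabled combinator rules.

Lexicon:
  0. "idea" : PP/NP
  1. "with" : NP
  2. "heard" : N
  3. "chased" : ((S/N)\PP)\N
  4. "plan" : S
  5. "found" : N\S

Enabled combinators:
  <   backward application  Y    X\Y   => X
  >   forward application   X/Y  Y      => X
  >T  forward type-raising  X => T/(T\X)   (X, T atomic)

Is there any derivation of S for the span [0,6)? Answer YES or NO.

YES

[0,6] S   >
  [0,4] S/N   <
    [0,2] PP   >
      [0,1] "idea" : PP/NP
      [1,2] "with" : NP
    [2,4] (S/N)\PP   <
      [2,3] "heard" : N
      [3,4] "chased" : ((S/N)\PP)\N
  [4,6] N   <
    [4,5] "plan" : S
    [5,6] "found" : N\S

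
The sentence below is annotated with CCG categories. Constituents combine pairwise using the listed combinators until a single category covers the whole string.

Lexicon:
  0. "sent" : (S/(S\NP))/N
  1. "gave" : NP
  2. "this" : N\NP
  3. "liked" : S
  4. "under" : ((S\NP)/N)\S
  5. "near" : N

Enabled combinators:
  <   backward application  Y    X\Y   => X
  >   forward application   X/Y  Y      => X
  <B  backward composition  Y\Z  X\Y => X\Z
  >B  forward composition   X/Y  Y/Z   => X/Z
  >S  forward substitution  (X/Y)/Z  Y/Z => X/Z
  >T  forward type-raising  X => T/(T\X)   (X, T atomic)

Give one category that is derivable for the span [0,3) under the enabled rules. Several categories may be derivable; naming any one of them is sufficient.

S/(S\NP)

[0,6] S   >
  [0,3] S/(S\NP)   >
    [0,1] "sent" : (S/(S\NP))/N
    [1,3] N   >
      [1,2] N/(N\NP)   >T
        [1,2] "gave" : NP
      [2,3] "this" : N\NP
  [3,6] S\NP   >
    [3,5] (S\NP)/N   <
      [3,4] "liked" : S
      [4,5] "under" : ((S\NP)/N)\S
    [5,6] "near" : N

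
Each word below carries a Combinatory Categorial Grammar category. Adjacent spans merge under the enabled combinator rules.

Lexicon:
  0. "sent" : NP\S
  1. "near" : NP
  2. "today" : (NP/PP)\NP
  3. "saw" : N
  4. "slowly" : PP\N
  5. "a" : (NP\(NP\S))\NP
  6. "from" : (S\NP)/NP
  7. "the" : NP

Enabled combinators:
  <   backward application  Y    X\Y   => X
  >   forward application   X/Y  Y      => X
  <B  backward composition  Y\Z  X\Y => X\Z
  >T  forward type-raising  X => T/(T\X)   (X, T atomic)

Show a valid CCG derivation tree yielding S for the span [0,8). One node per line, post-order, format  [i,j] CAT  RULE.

[0,1] NP\S  lex  "sent"
[1,2] NP  lex  "near"
[2,3] (NP/PP)\NP  lex  "today"
[1,3] NP/PP  <  k=2
[3,4] N  lex  "saw"
[4,5] PP\N  lex  "slowly"
[3,5] PP  <  k=4
[1,5] NP  >  k=3
[5,6] (NP\(NP\S))\NP  lex  "a"
[1,6] NP\(NP\S)  <  k=5
[0,6] NP  <  k=1
[6,7] (S\NP)/NP  lex  "from"
[7,8] NP  lex  "the"
[6,8] S\NP  >  k=7
[0,8] S  <  k=6

[0,8] S   <
  [0,6] NP   <
    [0,1] "sent" : NP\S
    [1,6] NP\(NP\S)   <
      [1,5] NP   >
        [1,3] NP/PP   <
          [1,2] "near" : NP
          [2,3] "today" : (NP/PP)\NP
        [3,5] PP   <
          [3,4] "saw" : N
          [4,5] "slowly" : PP\N
      [5,6] "a" : (NP\(NP\S))\NP
  [6,8] S\NP   >
    [6,7] "from" : (S\NP)/NP
    [7,8] "the" : NP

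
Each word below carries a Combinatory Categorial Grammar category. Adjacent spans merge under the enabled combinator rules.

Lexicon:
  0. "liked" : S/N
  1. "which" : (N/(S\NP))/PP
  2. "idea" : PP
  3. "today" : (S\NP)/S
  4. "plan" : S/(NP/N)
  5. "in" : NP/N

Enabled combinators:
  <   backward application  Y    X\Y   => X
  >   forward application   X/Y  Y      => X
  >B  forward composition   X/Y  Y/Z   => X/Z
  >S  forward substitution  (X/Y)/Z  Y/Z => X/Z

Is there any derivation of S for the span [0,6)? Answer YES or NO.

YES

[0,6] S   >
  [0,1] "liked" : S/N
  [1,6] N   >
    [1,3] N/(S\NP)   >
      [1,2] "which" : (N/(S\NP))/PP
      [2,3] "idea" : PP
    [3,6] S\NP   >
      [3,4] "today" : (S\NP)/S
      [4,6] S   >
        [4,5] "plan" : S/(NP/N)
        [5,6] "in" : NP/N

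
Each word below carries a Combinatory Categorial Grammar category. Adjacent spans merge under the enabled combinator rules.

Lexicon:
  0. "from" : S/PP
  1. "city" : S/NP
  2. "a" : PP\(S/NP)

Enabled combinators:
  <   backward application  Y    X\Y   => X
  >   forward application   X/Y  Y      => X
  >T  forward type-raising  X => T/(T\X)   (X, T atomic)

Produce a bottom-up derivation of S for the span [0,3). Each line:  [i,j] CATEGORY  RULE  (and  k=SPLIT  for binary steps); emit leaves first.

[0,1] S/PP  lex  "from"
[1,2] S/NP  lex  "city"
[2,3] PP\(S/NP)  lex  "a"
[1,3] PP  <  k=2
[0,3] S  >  k=1

[0,3] S   >
  [0,1] "from" : S/PP
  [1,3] PP   <
    [1,2] "city" : S/NP
    [2,3] "a" : PP\(S/NP)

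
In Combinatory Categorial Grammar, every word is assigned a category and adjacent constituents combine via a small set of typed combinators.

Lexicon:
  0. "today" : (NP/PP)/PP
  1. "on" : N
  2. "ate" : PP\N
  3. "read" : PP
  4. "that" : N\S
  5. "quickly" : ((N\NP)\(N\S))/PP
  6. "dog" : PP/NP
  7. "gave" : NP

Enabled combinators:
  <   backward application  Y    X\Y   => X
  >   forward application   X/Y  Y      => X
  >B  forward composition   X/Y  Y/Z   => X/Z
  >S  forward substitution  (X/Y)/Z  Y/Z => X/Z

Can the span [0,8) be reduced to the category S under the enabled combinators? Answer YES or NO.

(NP/PP)/PP N PP\N PP N\S ((N\NP)\(N\S))/PP PP/NP NP
CKY chart[0,8] = {N}; S ∉ chart

NO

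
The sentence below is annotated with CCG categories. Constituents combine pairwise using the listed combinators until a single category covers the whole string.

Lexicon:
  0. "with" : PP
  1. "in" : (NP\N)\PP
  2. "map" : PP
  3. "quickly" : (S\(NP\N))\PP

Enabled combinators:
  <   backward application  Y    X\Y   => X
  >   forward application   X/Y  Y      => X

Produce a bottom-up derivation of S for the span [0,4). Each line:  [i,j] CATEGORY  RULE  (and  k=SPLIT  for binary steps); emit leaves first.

[0,4] S   <
  [0,2] NP\N   <
    [0,1] "with" : PP
    [1,2] "in" : (NP\N)\PP
  [2,4] S\(NP\N)   <
    [2,3] "map" : PP
    [3,4] "quickly" : (S\(NP\N))\PP

[0,1] PP  lex  "with"
[1,2] (NP\N)\PP  lex  "in"
[0,2] NP\N  <  k=1
[2,3] PP  lex  "map"
[3,4] (S\(NP\N))\PP  lex  "quickly"
[2,4] S\(NP\N)  <  k=3
[0,4] S  <  k=2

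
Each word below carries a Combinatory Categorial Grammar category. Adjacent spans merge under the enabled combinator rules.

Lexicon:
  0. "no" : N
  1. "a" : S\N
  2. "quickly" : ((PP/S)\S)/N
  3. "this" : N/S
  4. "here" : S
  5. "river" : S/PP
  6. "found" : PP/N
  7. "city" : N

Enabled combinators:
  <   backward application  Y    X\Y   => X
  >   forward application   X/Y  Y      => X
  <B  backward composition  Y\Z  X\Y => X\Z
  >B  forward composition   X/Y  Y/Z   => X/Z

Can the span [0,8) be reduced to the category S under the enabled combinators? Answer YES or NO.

N S\N ((PP/S)\S)/N N/S S S/PP PP/N N
CKY chart[0,8] = {PP}; S ∉ chart

NO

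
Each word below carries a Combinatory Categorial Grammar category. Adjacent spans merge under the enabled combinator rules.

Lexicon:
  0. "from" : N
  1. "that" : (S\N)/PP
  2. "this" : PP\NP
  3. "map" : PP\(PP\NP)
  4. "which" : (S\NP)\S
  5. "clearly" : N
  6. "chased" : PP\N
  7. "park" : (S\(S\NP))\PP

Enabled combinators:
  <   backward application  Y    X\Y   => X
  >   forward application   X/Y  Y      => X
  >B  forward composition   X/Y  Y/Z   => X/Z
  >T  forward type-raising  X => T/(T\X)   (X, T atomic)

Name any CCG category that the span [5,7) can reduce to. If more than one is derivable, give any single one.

PP

[0,8] S   <
  [0,5] S\NP   <
    [0,4] S   >
      [0,1] S/(S\N)   >T
        [0,1] "from" : N
      [1,4] S\N   >
        [1,2] "that" : (S\N)/PP
        [2,4] PP   <
          [2,3] "this" : PP\NP
          [3,4] "map" : PP\(PP\NP)
    [4,5] "which" : (S\NP)\S
  [5,8] S\(S\NP)   <
    [5,7] PP   <
      [5,6] "clearly" : N
      [6,7] "chased" : PP\N
    [7,8] "park" : (S\(S\NP))\PP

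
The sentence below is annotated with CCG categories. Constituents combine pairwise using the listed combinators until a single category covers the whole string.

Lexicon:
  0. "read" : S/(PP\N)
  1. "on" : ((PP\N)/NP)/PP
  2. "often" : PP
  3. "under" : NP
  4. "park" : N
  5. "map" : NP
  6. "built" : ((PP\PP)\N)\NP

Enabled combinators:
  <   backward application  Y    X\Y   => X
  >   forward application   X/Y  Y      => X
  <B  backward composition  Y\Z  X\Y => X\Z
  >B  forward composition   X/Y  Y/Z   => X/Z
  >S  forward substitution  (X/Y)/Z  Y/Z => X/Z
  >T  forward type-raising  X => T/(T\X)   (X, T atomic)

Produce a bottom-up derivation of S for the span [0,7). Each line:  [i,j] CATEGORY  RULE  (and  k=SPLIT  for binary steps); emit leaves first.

[0,7] S   >
  [0,1] "read" : S/(PP\N)
  [1,7] PP\N   <B
    [1,4] PP\N   >
      [1,3] (PP\N)/NP   >
        [1,2] "on" : ((PP\N)/NP)/PP
        [2,3] "often" : PP
      [3,4] "under" : NP
    [4,7] PP\PP   <
      [4,5] "park" : N
      [5,7] (PP\PP)\N   <
        [5,6] "map" : NP
        [6,7] "built" : ((PP\PP)\N)\NP

[0,1] S/(PP\N)  lex  "read"
[1,2] ((PP\N)/NP)/PP  lex  "on"
[2,3] PP  lex  "often"
[1,3] (PP\N)/NP  >  k=2
[3,4] NP  lex  "under"
[1,4] PP\N  >  k=3
[4,5] N  lex  "park"
[5,6] NP  lex  "map"
[6,7] ((PP\PP)\N)\NP  lex  "built"
[5,7] (PP\PP)\N  <  k=6
[4,7] PP\PP  <  k=5
[1,7] PP\N  <B  k=4
[0,7] S  >  k=1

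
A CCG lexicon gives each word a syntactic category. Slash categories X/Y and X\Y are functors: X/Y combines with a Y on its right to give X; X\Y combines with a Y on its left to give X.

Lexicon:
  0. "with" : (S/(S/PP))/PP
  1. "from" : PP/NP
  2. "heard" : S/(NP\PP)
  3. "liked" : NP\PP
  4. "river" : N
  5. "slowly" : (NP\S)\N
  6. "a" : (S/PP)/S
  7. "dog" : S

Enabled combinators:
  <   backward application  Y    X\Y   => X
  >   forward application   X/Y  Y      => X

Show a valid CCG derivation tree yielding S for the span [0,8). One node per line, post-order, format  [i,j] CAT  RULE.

[0,8] S   >
  [0,6] S/(S/PP)   >
    [0,1] "with" : (S/(S/PP))/PP
    [1,6] PP   >
      [1,2] "from" : PP/NP
      [2,6] NP   <
        [2,4] S   >
          [2,3] "heard" : S/(NP\PP)
          [3,4] "liked" : NP\PP
        [4,6] NP\S   <
          [4,5] "river" : N
          [5,6] "slowly" : (NP\S)\N
  [6,8] S/PP   >
    [6,7] "a" : (S/PP)/S
    [7,8] "dog" : S

[0,1] (S/(S/PP))/PP  lex  "with"
[1,2] PP/NP  lex  "from"
[2,3] S/(NP\PP)  lex  "heard"
[3,4] NP\PP  lex  "liked"
[2,4] S  >  k=3
[4,5] N  lex  "river"
[5,6] (NP\S)\N  lex  "slowly"
[4,6] NP\S  <  k=5
[2,6] NP  <  k=4
[1,6] PP  >  k=2
[0,6] S/(S/PP)  >  k=1
[6,7] (S/PP)/S  lex  "a"
[7,8] S  lex  "dog"
[6,8] S/PP  >  k=7
[0,8] S  >  k=6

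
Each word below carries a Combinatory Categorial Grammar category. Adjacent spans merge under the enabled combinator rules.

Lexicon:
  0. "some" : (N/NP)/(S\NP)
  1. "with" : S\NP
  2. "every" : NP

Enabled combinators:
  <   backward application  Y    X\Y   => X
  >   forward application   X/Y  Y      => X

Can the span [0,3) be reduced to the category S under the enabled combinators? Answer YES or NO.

(N/NP)/(S\NP) S\NP NP
CKY chart[0,3] = {N}; S ∉ chart

NO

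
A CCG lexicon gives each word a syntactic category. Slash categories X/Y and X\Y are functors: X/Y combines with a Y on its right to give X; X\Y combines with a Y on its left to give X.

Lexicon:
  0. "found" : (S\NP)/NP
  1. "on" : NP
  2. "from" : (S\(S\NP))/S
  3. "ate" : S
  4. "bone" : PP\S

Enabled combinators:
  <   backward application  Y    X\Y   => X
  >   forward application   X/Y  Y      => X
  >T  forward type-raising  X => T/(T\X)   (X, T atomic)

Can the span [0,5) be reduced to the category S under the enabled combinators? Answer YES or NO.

(S\NP)/NP NP (S\(S\NP))/S S PP\S
CKY chart[0,5] = {N/(N\PP), NP/(NP\PP), PP, PP/(PP\PP), S/(S\PP)}; S ∉ chart

NO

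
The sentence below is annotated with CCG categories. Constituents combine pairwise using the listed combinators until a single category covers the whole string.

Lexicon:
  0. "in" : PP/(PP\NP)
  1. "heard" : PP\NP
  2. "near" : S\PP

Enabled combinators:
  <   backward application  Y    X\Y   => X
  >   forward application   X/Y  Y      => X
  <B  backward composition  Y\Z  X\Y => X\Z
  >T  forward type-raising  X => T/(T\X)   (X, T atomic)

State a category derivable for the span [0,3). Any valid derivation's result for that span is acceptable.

S

[0,3] S   <
  [0,2] PP   >
    [0,1] "in" : PP/(PP\NP)
    [1,2] "heard" : PP\NP
  [2,3] "near" : S\PP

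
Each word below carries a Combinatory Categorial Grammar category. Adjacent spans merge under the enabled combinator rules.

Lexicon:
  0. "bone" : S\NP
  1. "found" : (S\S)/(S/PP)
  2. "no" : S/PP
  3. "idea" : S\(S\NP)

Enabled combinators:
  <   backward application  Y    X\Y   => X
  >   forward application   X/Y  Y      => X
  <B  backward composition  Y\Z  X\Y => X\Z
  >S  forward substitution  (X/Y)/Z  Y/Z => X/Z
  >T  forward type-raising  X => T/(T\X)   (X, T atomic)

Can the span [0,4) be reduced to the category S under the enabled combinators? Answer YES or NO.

YES

[0,4] S   <
  [0,3] S\NP   <B
    [0,1] "bone" : S\NP
    [1,3] S\S   >
      [1,2] "found" : (S\S)/(S/PP)
      [2,3] "no" : S/PP
  [3,4] "idea" : S\(S\NP)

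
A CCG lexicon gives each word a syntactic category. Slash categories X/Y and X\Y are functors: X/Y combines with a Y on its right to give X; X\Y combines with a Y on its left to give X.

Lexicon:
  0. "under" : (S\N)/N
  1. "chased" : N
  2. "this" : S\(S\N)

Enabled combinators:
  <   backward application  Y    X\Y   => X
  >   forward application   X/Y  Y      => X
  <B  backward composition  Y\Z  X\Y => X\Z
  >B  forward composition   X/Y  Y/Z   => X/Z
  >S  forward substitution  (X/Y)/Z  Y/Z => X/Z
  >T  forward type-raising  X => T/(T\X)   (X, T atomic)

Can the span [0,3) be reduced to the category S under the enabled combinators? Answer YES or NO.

[0,3] S   <
  [0,2] S\N   >
    [0,1] "under" : (S\N)/N
    [1,2] "chased" : N
  [2,3] "this" : S\(S\N)

YES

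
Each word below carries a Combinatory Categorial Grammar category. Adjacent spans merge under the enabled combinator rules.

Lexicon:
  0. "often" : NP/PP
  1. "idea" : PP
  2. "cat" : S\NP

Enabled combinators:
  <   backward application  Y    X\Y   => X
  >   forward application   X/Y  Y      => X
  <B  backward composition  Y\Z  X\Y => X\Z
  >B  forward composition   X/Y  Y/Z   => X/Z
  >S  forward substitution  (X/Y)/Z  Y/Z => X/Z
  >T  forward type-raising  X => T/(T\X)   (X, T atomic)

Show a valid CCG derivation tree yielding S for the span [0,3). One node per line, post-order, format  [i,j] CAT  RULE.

[0,1] NP/PP  lex  "often"
[1,2] PP  lex  "idea"
[0,2] NP  >  k=1
[2,3] S\NP  lex  "cat"
[0,3] S  <  k=2

[0,3] S   <
  [0,2] NP   >
    [0,1] "often" : NP/PP
    [1,2] "idea" : PP
  [2,3] "cat" : S\NP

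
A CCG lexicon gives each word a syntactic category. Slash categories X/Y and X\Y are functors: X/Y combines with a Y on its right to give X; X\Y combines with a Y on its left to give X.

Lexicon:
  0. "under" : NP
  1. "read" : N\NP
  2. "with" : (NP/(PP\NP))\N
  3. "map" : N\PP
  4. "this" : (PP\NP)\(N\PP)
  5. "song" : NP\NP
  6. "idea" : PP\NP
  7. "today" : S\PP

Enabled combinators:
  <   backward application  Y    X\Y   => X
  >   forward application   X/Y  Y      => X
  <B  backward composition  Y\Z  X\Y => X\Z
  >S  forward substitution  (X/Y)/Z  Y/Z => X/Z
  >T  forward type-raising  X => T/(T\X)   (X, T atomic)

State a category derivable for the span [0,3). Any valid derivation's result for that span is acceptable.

NP/(PP\NP)

[0,8] S   <
  [0,5] NP   >
    [0,3] NP/(PP\NP)   <
      [0,2] N   <
        [0,1] "under" : NP
        [1,2] "read" : N\NP
      [2,3] "with" : (NP/(PP\NP))\N
    [3,5] PP\NP   <
      [3,4] "map" : N\PP
      [4,5] "this" : (PP\NP)\(N\PP)
  [5,8] S\NP   <B
    [5,7] PP\NP   <B
      [5,6] "song" : NP\NP
      [6,7] "idea" : PP\NP
    [7,8] "today" : S\PP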